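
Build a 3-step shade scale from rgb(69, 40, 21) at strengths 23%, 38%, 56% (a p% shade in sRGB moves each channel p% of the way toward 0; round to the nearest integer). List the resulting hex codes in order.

#351F10, #2B190D, #1E1209

23%: (69 − 15.87 = 53.13→53, 40 − 9.2 = 30.8→31, 21 − 4.83 = 16.17→16) → #351F10
38%: (69 − 26.22 = 42.78→43, 40 − 15.2 = 24.8→25, 21 − 7.98 = 13.02→13) → #2B190D
56%: (69 − 38.64 = 30.36→30, 40 − 22.4 = 17.6→18, 21 − 11.76 = 9.24→9) → #1E1209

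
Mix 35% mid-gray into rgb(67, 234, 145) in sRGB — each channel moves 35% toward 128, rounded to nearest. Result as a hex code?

A 35% tone moves each channel 35% toward 128:
  R: 67 + 0.35×(128−67) = 67 + 21.35 = 88.35 → 88
  G: 234 + 0.35×(128−234) = 234 − 37.1 = 196.9 → 197
  B: 145 + 0.35×(128−145) = 145 − 5.95 = 139.05 → 139
rgb(88, 197, 139) = #58c58b.

#58c58b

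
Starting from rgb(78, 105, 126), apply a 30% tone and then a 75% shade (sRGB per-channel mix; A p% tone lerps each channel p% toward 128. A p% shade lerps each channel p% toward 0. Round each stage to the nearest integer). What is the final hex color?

#171C20

Per channel, c → c + 0.3(128 − c):
  R: 78 + 15 = 93 → 93
  G: 105 + 0.3×(128−105) = 105 + 6.9 = 111.9 → 112
  B: 126 + 0.3×(128−126) = 126 + 0.6 = 126.6 → 127
After the tone: rgb(93, 112, 127) = #5D707F.
Lerp each channel 75% toward 0:
  R: 93 − 69.75 = 23.25 → 23
  G: 112 − 84 = 28 → 28
  B: 127 + 0.75×(0−127) = 127 − 95.25 = 31.75 → 32
rgb(23, 28, 32) = #171C20.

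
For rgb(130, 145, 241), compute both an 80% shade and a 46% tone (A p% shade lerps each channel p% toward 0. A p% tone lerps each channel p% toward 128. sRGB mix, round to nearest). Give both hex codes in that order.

80% shade:
  R: 130 − 104 = 26 → 26
  G: 145 + 0.8×(0−145) = 145 − 116 = 29 → 29
  B: 241 − 192.8 = 48.2 → 48
  → #1A1D30
46% tone:
  R: 130 − 0.92 = 129.08 → 129
  G: 145 − 7.82 = 137.18 → 137
  B: 241 + 0.46×(128−241) = 241 − 51.98 = 189.02 → 189
  → #8189BD

#1A1D30, #8189BD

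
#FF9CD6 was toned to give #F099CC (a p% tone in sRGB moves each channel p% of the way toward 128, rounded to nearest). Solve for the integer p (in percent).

#FF9CD6 is rgb(255, 156, 214); #F099CC is rgb(240, 153, 204).
On the R channel (widest range): 240 ≈ 255 + (p/100)(128 − 255), so p ≈ 100×(240 − 255)/(128 − 255) = -1500/-127 = 11.81.
p = 12 reproduces all three channels after rounding.

12%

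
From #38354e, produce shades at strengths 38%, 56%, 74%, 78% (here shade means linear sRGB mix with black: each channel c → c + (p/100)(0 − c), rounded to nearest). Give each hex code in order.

#38354e is rgb(56, 53, 78).
38%: (56 − 21.28 = 34.72→35, 53 − 20.14 = 32.86→33, 78 − 29.64 = 48.36→48) → #232130
56%: (56 − 31.36 = 24.64→25, 53 − 29.68 = 23.32→23, 78 − 43.68 = 34.32→34) → #191722
74%: (56 − 41.44 = 14.56→15, 53 − 39.22 = 13.78→14, 78 − 57.72 = 20.28→20) → #0f0e14
78%: (56 − 43.68 = 12.32→12, 53 − 41.34 = 11.66→12, 78 − 60.84 = 17.16→17) → #0c0c11

#232130, #191722, #0f0e14, #0c0c11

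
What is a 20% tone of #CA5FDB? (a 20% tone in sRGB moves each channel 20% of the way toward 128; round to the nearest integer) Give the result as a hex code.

#BB66C9

#CA5FDB is rgb(202, 95, 219).
Per channel, c → c + 0.2(128 − c):
  R: 202 − 14.8 = 187.2 → 187
  G: 95 + 6.6 = 101.6 → 102
  B: 219 − 18.2 = 200.8 → 201
rgb(187, 102, 201) = #BB66C9.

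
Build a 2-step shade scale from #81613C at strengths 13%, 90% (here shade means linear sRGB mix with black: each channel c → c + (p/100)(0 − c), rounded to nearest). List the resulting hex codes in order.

#81613C is rgb(129, 97, 60).
13%: (129 − 16.77 = 112.23→112, 97 − 12.61 = 84.39→84, 60 − 7.8 = 52.2→52) → #705434
90%: (129 − 116.1 = 12.9→13, 97 − 87.3 = 9.7→10, 60 − 54 = 6→6) → #0D0A06

#705434, #0D0A06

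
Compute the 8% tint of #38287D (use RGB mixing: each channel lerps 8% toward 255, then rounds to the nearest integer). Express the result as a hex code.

#38287D is rgb(56, 40, 125).
Lerp each channel 8% toward 255:
  R: 56 + 0.08×(255−56) = 56 + 15.92 = 71.92 → 72
  G: 40 + 17.2 = 57.2 → 57
  B: 125 + 0.08×(255−125) = 125 + 10.4 = 135.4 → 135
rgb(72, 57, 135) = #483987.

#483987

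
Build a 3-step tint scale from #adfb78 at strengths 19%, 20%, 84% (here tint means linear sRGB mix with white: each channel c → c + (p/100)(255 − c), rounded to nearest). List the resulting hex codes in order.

#bdfc92, #bdfc93, #f2fee9

#adfb78 is rgb(173, 251, 120).
19%: (173 + 15.58 = 188.58→189, 251 + 0.76 = 251.76→252, 120 + 25.65 = 145.65→146) → #bdfc92
20%: (173 + 16.4 = 189.4→189, 251 + 0.8 = 251.8→252, 120 + 27 = 147→147) → #bdfc93
84%: (173 + 68.88 = 241.88→242, 251 + 3.36 = 254.36→254, 120 + 113.4 = 233.4→233) → #f2fee9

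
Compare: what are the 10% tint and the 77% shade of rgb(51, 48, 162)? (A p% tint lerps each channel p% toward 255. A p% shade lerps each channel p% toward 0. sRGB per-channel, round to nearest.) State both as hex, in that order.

10% tint:
  R: 51 + 20.4 = 71.4 → 71
  G: 48 + 0.1×(255−48) = 48 + 20.7 = 68.7 → 69
  B: 162 + 9.3 = 171.3 → 171
  → #4745ab
77% shade:
  R: 51 + 0.77×(0−51) = 51 − 39.27 = 11.73 → 12
  G: 48 + 0.77×(0−48) = 48 − 36.96 = 11.04 → 11
  B: 162 + 0.77×(0−162) = 162 − 124.74 = 37.26 → 37
  → #0c0b25

#4745ab, #0c0b25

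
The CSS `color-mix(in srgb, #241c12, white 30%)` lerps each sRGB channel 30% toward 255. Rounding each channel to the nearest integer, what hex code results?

#241c12 is rgb(36, 28, 18).
Lerp each channel 30% toward 255:
  R: 36 + 0.3×(255−36) = 36 + 65.7 = 101.7 → 102
  G: 28 + 0.3×(255−28) = 28 + 68.1 = 96.1 → 96
  B: 18 + 71.1 = 89.1 → 89
rgb(102, 96, 89) = #666059.

#666059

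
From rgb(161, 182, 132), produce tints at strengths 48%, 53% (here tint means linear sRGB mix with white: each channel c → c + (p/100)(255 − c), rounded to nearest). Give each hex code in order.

48%: (161 + 45.12 = 206.12→206, 182 + 35.04 = 217.04→217, 132 + 59.04 = 191.04→191) → #CED9BF
53%: (161 + 49.82 = 210.82→211, 182 + 38.69 = 220.69→221, 132 + 65.19 = 197.19→197) → #D3DDC5

#CED9BF, #D3DDC5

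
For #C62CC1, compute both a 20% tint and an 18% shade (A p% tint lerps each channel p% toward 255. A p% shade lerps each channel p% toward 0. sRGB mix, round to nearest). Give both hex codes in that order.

#D156CD, #A2249E

#C62CC1 is rgb(198, 44, 193).
20% tint:
  R: 198 + 0.2×(255−198) = 198 + 11.4 = 209.4 → 209
  G: 44 + 0.2×(255−44) = 44 + 42.2 = 86.2 → 86
  B: 193 + 12.4 = 205.4 → 205
  → #D156CD
18% shade:
  R: 198 − 35.64 = 162.36 → 162
  G: 44 − 7.92 = 36.08 → 36
  B: 193 − 34.74 = 158.26 → 158
  → #A2249E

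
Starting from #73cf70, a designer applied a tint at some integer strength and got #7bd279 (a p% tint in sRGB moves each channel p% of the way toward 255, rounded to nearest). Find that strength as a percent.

6%

#73cf70 is rgb(115, 207, 112); #7bd279 is rgb(123, 210, 121).
On the B channel (widest range): 121 ≈ 112 + (p/100)(255 − 112), so p ≈ 100×(121 − 112)/(255 − 112) = 900/143 = 6.29.
p = 6 reproduces all three channels after rounding.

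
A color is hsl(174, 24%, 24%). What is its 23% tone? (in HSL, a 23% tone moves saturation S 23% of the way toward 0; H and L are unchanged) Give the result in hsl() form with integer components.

S moves 23% from 24 toward 0: 24 − 5.52 = 18.48 → 18.
H and L are unchanged.

hsl(174, 18%, 24%)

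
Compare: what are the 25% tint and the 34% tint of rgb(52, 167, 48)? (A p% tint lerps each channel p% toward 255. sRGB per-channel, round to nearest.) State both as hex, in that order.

#67bd64, #79c576

25% tint:
  R: 52 + 50.75 = 102.75 → 103
  G: 167 + 0.25×(255−167) = 167 + 22 = 189 → 189
  B: 48 + 0.25×(255−48) = 48 + 51.75 = 99.75 → 100
  → #67bd64
34% tint:
  R: 52 + 69.02 = 121.02 → 121
  G: 167 + 29.92 = 196.92 → 197
  B: 48 + 70.38 = 118.38 → 118
  → #79c576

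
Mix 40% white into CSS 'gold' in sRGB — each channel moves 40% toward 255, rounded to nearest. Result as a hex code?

#FFE766

CSS gold is rgb(255, 215, 0).
A 40% tint moves each channel 40% toward 255:
  R: 255 + 0.4×(255−255) = 255 + 0 = 255 → 255
  G: 215 + 16 = 231 → 231
  B: 0 + 0.4×(255−0) = 0 + 102 = 102 → 102
rgb(255, 231, 102) = #FFE766.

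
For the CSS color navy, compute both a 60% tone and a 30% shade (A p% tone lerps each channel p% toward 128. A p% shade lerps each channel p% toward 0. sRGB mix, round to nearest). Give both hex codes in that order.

CSS navy is rgb(0, 0, 128).
60% tone:
  R: 0 + 0.6×(128−0) = 0 + 76.8 = 76.8 → 77
  G: 0 + 0.6×(128−0) = 0 + 76.8 = 76.8 → 77
  B: 128 + 0.6×(128−128) = 128 + 0 = 128 → 128
  → #4d4d80
30% shade:
  R: 0 + 0 = 0 → 0
  G: 0 + 0 = 0 → 0
  B: 128 − 38.4 = 89.6 → 90
  → #00005a

#4d4d80, #00005a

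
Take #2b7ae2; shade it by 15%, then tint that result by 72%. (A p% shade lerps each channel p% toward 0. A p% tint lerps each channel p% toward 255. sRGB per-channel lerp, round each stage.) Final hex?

#2b7ae2 is rgb(43, 122, 226).
Lerp each channel 15% toward 0:
  R: 43 + 0.15×(0−43) = 43 − 6.45 = 36.55 → 37
  G: 122 − 18.3 = 103.7 → 104
  B: 226 − 33.9 = 192.1 → 192
After the shade: rgb(37, 104, 192) = #2568c0.
Lerp each channel 72% toward 255:
  R: 37 + 0.72×(255−37) = 37 + 156.96 = 193.96 → 194
  G: 104 + 108.72 = 212.72 → 213
  B: 192 + 45.36 = 237.36 → 237
rgb(194, 213, 237) = #c2d5ed.

#c2d5ed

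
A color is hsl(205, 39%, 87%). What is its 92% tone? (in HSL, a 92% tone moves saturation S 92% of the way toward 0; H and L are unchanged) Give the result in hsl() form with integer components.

S moves 92% from 39 toward 0: 39 − 35.88 = 3.12 → 3.
H and L are unchanged.

hsl(205, 3%, 87%)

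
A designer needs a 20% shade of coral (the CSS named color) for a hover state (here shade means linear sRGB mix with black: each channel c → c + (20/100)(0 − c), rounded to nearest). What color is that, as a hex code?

#cc6640

CSS coral is rgb(255, 127, 80).
A 20% shade moves each channel 20% toward 0:
  R: 255 − 51 = 204 → 204
  G: 127 − 25.4 = 101.6 → 102
  B: 80 − 16 = 64 → 64
rgb(204, 102, 64) = #cc6640.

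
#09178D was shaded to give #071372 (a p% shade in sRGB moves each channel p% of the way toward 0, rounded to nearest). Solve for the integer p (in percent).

#09178D is rgb(9, 23, 141); #071372 is rgb(7, 19, 114).
On the B channel (widest range): 114 ≈ 141 + (p/100)(0 − 141), so p ≈ 100×(114 − 141)/(0 − 141) = -2700/-141 = 19.15.
p = 19 reproduces all three channels after rounding.

19%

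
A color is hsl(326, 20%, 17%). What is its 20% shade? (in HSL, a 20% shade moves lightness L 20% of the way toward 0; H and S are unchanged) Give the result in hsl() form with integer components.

L moves 20% from 17 toward 0: 17 − 3.4 = 13.6 → 14.
H and S are unchanged.

hsl(326, 20%, 14%)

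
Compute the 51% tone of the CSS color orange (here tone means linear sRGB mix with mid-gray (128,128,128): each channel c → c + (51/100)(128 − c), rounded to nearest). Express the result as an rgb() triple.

rgb(190, 146, 65)

CSS orange is rgb(255, 165, 0).
A 51% tone moves each channel 51% toward 128:
  R: 255 − 64.77 = 190.23 → 190
  G: 165 − 18.87 = 146.13 → 146
  B: 0 + 65.28 = 65.28 → 65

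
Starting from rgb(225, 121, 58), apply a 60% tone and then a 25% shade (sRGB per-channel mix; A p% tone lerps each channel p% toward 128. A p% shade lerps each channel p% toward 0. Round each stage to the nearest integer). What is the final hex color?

A 60% tone moves each channel 60% toward 128:
  R: 225 − 58.2 = 166.8 → 167
  G: 121 + 4.2 = 125.2 → 125
  B: 58 + 0.6×(128−58) = 58 + 42 = 100 → 100
After the tone: rgb(167, 125, 100) = #A77D64.
Per channel, c → c + 0.25(0 − c):
  R: 167 + 0.25×(0−167) = 167 − 41.75 = 125.25 → 125
  G: 125 − 31.25 = 93.75 → 94
  B: 100 + 0.25×(0−100) = 100 − 25 = 75 → 75
rgb(125, 94, 75) = #7D5E4B.

#7D5E4B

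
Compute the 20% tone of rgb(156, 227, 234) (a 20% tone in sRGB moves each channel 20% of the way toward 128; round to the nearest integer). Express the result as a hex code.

#96cfd5

A 20% tone moves each channel 20% toward 128:
  R: 156 + 0.2×(128−156) = 156 − 5.6 = 150.4 → 150
  G: 227 + 0.2×(128−227) = 227 − 19.8 = 207.2 → 207
  B: 234 − 21.2 = 212.8 → 213
rgb(150, 207, 213) = #96cfd5.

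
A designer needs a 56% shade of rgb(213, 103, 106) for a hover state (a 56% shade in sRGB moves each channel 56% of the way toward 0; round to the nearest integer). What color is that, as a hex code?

#5e2d2f

A 56% shade moves each channel 56% toward 0:
  R: 213 − 119.28 = 93.72 → 94
  G: 103 + 0.56×(0−103) = 103 − 57.68 = 45.32 → 45
  B: 106 + 0.56×(0−106) = 106 − 59.36 = 46.64 → 47
rgb(94, 45, 47) = #5e2d2f.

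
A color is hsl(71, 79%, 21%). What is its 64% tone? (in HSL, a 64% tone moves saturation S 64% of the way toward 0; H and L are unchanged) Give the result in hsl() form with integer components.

hsl(71, 28%, 21%)

S moves 64% from 79 toward 0: 79 − 50.56 = 28.44 → 28.
H and L are unchanged.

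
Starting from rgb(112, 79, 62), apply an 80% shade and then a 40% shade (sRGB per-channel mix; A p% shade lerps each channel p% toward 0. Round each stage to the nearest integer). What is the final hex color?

Lerp each channel 80% toward 0:
  R: 112 − 89.6 = 22.4 → 22
  G: 79 + 0.8×(0−79) = 79 − 63.2 = 15.8 → 16
  B: 62 − 49.6 = 12.4 → 12
After the shade: rgb(22, 16, 12) = #16100C.
Per channel, c → c + 0.4(0 − c):
  R: 22 − 8.8 = 13.2 → 13
  G: 16 − 6.4 = 9.6 → 10
  B: 12 + 0.4×(0−12) = 12 − 4.8 = 7.2 → 7
rgb(13, 10, 7) = #0D0A07.

#0D0A07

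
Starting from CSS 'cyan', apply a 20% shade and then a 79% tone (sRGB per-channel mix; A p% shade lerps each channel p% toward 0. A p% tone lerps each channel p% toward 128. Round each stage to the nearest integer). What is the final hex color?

#659090

CSS cyan is rgb(0, 255, 255).
Lerp each channel 20% toward 0:
  R: 0 + 0 = 0 → 0
  G: 255 − 51 = 204 → 204
  B: 255 − 51 = 204 → 204
After the shade: rgb(0, 204, 204) = #00cccc.
Per channel, c → c + 0.79(128 − c):
  R: 0 + 101.12 = 101.12 → 101
  G: 204 − 60.04 = 143.96 → 144
  B: 204 − 60.04 = 143.96 → 144
rgb(101, 144, 144) = #659090.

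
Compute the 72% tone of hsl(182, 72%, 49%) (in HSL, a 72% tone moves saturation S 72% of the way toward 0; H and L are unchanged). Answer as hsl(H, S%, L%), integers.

S moves 72% from 72 toward 0: 72 − 51.84 = 20.16 → 20.
H and L are unchanged.

hsl(182, 20%, 49%)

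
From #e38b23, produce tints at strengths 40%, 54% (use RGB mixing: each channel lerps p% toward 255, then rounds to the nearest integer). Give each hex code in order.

#e38b23 is rgb(227, 139, 35).
40%: (227 + 11.2 = 238.2→238, 139 + 46.4 = 185.4→185, 35 + 88 = 123→123) → #eeb97b
54%: (227 + 15.12 = 242.12→242, 139 + 62.64 = 201.64→202, 35 + 118.8 = 153.8→154) → #f2ca9a

#eeb97b, #f2ca9a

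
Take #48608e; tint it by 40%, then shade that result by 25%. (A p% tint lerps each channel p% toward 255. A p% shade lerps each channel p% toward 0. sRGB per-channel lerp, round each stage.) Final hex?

#6d788c

#48608e is rgb(72, 96, 142).
Per channel, c → c + 0.4(255 − c):
  R: 72 + 0.4×(255−72) = 72 + 73.2 = 145.2 → 145
  G: 96 + 63.6 = 159.6 → 160
  B: 142 + 45.2 = 187.2 → 187
After the tint: rgb(145, 160, 187) = #91a0bb.
Lerp each channel 25% toward 0:
  R: 145 − 36.25 = 108.75 → 109
  G: 160 + 0.25×(0−160) = 160 − 40 = 120 → 120
  B: 187 − 46.75 = 140.25 → 140
rgb(109, 120, 140) = #6d788c.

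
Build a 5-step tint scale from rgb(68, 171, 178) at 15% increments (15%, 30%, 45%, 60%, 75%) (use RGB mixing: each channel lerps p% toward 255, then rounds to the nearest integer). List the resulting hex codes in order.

15%: (68 + 28.05 = 96.05→96, 171 + 12.6 = 183.6→184, 178 + 11.55 = 189.55→190) → #60B8BE
30%: (68 + 56.1 = 124.1→124, 171 + 25.2 = 196.2→196, 178 + 23.1 = 201.1→201) → #7CC4C9
45%: (68 + 84.15 = 152.15→152, 171 + 37.8 = 208.8→209, 178 + 34.65 = 212.65→213) → #98D1D5
60%: (68 + 112.2 = 180.2→180, 171 + 50.4 = 221.4→221, 178 + 46.2 = 224.2→224) → #B4DDE0
75%: (68 + 140.25 = 208.25→208, 171 + 63 = 234→234, 178 + 57.75 = 235.75→236) → #D0EAEC

#60B8BE, #7CC4C9, #98D1D5, #B4DDE0, #D0EAEC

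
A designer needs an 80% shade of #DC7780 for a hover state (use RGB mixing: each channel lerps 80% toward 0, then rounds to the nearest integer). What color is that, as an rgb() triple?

rgb(44, 24, 26)

#DC7780 is rgb(220, 119, 128).
An 80% shade moves each channel 80% toward 0:
  R: 220 − 176 = 44 → 44
  G: 119 − 95.2 = 23.8 → 24
  B: 128 + 0.8×(0−128) = 128 − 102.4 = 25.6 → 26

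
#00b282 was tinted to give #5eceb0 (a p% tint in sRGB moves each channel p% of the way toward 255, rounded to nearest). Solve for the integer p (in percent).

#00b282 is rgb(0, 178, 130); #5eceb0 is rgb(94, 206, 176).
On the R channel (widest range): 94 ≈ 0 + (p/100)(255 − 0), so p ≈ 100×(94 − 0)/(255 − 0) = 9400/255 = 36.86.
p = 37 reproduces all three channels after rounding.

37%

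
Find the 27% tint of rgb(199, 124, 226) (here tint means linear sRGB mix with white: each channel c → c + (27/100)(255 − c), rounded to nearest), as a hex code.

#D69FEA

A 27% tint moves each channel 27% toward 255:
  R: 199 + 0.27×(255−199) = 199 + 15.12 = 214.12 → 214
  G: 124 + 35.37 = 159.37 → 159
  B: 226 + 7.83 = 233.83 → 234
rgb(214, 159, 234) = #D69FEA.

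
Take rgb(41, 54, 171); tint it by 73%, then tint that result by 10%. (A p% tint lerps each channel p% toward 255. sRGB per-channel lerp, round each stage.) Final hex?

#CBCEEA

Per channel, c → c + 0.73(255 − c):
  R: 41 + 0.73×(255−41) = 41 + 156.22 = 197.22 → 197
  G: 54 + 146.73 = 200.73 → 201
  B: 171 + 61.32 = 232.32 → 232
After the tint: rgb(197, 201, 232) = #C5C9E8.
Lerp each channel 10% toward 255:
  R: 197 + 0.1×(255−197) = 197 + 5.8 = 202.8 → 203
  G: 201 + 0.1×(255−201) = 201 + 5.4 = 206.4 → 206
  B: 232 + 0.1×(255−232) = 232 + 2.3 = 234.3 → 234
rgb(203, 206, 234) = #CBCEEA.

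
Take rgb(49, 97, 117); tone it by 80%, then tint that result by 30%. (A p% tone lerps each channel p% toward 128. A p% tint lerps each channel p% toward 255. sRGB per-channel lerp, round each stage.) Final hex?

Per channel, c → c + 0.8(128 − c):
  R: 49 + 63.2 = 112.2 → 112
  G: 97 + 0.8×(128−97) = 97 + 24.8 = 121.8 → 122
  B: 117 + 8.8 = 125.8 → 126
After the tone: rgb(112, 122, 126) = #707A7E.
Per channel, c → c + 0.3(255 − c):
  R: 112 + 0.3×(255−112) = 112 + 42.9 = 154.9 → 155
  G: 122 + 0.3×(255−122) = 122 + 39.9 = 161.9 → 162
  B: 126 + 0.3×(255−126) = 126 + 38.7 = 164.7 → 165
rgb(155, 162, 165) = #9BA2A5.

#9BA2A5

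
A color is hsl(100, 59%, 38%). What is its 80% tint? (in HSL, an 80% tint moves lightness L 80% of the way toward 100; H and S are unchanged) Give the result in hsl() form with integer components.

L moves 80% from 38 toward 100: 38 + 49.6 = 87.6 → 88.
H and S are unchanged.

hsl(100, 59%, 88%)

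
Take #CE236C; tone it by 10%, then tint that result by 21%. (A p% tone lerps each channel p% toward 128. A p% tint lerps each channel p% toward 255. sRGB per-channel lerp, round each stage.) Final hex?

#D2588C

#CE236C is rgb(206, 35, 108).
A 10% tone moves each channel 10% toward 128:
  R: 206 + 0.1×(128−206) = 206 − 7.8 = 198.2 → 198
  G: 35 + 0.1×(128−35) = 35 + 9.3 = 44.3 → 44
  B: 108 + 0.1×(128−108) = 108 + 2 = 110 → 110
After the tone: rgb(198, 44, 110) = #C62C6E.
Per channel, c → c + 0.21(255 − c):
  R: 198 + 11.97 = 209.97 → 210
  G: 44 + 0.21×(255−44) = 44 + 44.31 = 88.31 → 88
  B: 110 + 30.45 = 140.45 → 140
rgb(210, 88, 140) = #D2588C.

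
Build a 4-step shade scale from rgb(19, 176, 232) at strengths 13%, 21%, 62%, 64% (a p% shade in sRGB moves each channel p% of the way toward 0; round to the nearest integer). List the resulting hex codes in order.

#1199CA, #0F8BB7, #074358, #073F54

13%: (19 − 2.47 = 16.53→17, 176 − 22.88 = 153.12→153, 232 − 30.16 = 201.84→202) → #1199CA
21%: (19 − 3.99 = 15.01→15, 176 − 36.96 = 139.04→139, 232 − 48.72 = 183.28→183) → #0F8BB7
62%: (19 − 11.78 = 7.22→7, 176 − 109.12 = 66.88→67, 232 − 143.84 = 88.16→88) → #074358
64%: (19 − 12.16 = 6.84→7, 176 − 112.64 = 63.36→63, 232 − 148.48 = 83.52→84) → #073F54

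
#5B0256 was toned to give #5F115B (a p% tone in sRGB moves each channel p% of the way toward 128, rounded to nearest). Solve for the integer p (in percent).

12%

#5B0256 is rgb(91, 2, 86); #5F115B is rgb(95, 17, 91).
On the G channel (widest range): 17 ≈ 2 + (p/100)(128 − 2), so p ≈ 100×(17 − 2)/(128 − 2) = 1500/126 = 11.90.
p = 12 reproduces all three channels after rounding.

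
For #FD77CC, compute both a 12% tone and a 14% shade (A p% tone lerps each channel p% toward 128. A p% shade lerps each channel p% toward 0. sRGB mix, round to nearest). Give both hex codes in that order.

#FD77CC is rgb(253, 119, 204).
12% tone:
  R: 253 − 15 = 238 → 238
  G: 119 + 0.12×(128−119) = 119 + 1.08 = 120.08 → 120
  B: 204 + 0.12×(128−204) = 204 − 9.12 = 194.88 → 195
  → #EE78C3
14% shade:
  R: 253 − 35.42 = 217.58 → 218
  G: 119 + 0.14×(0−119) = 119 − 16.66 = 102.34 → 102
  B: 204 + 0.14×(0−204) = 204 − 28.56 = 175.44 → 175
  → #DA66AF

#EE78C3, #DA66AF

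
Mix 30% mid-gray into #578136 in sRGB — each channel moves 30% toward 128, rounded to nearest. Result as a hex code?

#63814C

#578136 is rgb(87, 129, 54).
Lerp each channel 30% toward 128:
  R: 87 + 12.3 = 99.3 → 99
  G: 129 + 0.3×(128−129) = 129 − 0.3 = 128.7 → 129
  B: 54 + 22.2 = 76.2 → 76
rgb(99, 129, 76) = #63814C.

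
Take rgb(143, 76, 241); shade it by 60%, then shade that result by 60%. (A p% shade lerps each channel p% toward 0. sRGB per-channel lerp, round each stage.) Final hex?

Lerp each channel 60% toward 0:
  R: 143 + 0.6×(0−143) = 143 − 85.8 = 57.2 → 57
  G: 76 + 0.6×(0−76) = 76 − 45.6 = 30.4 → 30
  B: 241 + 0.6×(0−241) = 241 − 144.6 = 96.4 → 96
After the shade: rgb(57, 30, 96) = #391E60.
Lerp each channel 60% toward 0:
  R: 57 + 0.6×(0−57) = 57 − 34.2 = 22.8 → 23
  G: 30 + 0.6×(0−30) = 30 − 18 = 12 → 12
  B: 96 − 57.6 = 38.4 → 38
rgb(23, 12, 38) = #170C26.

#170C26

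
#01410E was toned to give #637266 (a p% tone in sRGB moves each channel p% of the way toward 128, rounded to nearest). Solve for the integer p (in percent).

77%

#01410E is rgb(1, 65, 14); #637266 is rgb(99, 114, 102).
On the R channel (widest range): 99 ≈ 1 + (p/100)(128 − 1), so p ≈ 100×(99 − 1)/(128 − 1) = 9800/127 = 77.17.
p = 77 reproduces all three channels after rounding.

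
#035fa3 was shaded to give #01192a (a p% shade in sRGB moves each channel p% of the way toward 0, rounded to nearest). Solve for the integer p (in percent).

#035fa3 is rgb(3, 95, 163); #01192a is rgb(1, 25, 42).
On the B channel (widest range): 42 ≈ 163 + (p/100)(0 − 163), so p ≈ 100×(42 − 163)/(0 − 163) = -12100/-163 = 74.23.
p = 74 reproduces all three channels after rounding.

74%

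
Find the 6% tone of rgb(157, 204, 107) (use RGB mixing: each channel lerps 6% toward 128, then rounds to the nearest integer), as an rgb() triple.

Per channel, c → c + 0.06(128 − c):
  R: 157 + 0.06×(128−157) = 157 − 1.74 = 155.26 → 155
  G: 204 − 4.56 = 199.44 → 199
  B: 107 + 0.06×(128−107) = 107 + 1.26 = 108.26 → 108

rgb(155, 199, 108)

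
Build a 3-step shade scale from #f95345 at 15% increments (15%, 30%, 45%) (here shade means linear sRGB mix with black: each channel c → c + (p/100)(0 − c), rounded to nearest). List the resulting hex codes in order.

#f95345 is rgb(249, 83, 69).
15%: (249 − 37.35 = 211.65→212, 83 − 12.45 = 70.55→71, 69 − 10.35 = 58.65→59) → #d4473b
30%: (249 − 74.7 = 174.3→174, 83 − 24.9 = 58.1→58, 69 − 20.7 = 48.3→48) → #ae3a30
45%: (249 − 112.05 = 136.95→137, 83 − 37.35 = 45.65→46, 69 − 31.05 = 37.95→38) → #892e26

#d4473b, #ae3a30, #892e26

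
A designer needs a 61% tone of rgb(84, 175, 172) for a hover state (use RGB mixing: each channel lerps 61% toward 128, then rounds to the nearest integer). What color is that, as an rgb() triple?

rgb(111, 146, 145)

Lerp each channel 61% toward 128:
  R: 84 + 26.84 = 110.84 → 111
  G: 175 + 0.61×(128−175) = 175 − 28.67 = 146.33 → 146
  B: 172 + 0.61×(128−172) = 172 − 26.84 = 145.16 → 145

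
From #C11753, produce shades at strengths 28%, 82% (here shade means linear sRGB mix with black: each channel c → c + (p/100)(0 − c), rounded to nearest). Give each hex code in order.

#C11753 is rgb(193, 23, 83).
28%: (193 − 54.04 = 138.96→139, 23 − 6.44 = 16.56→17, 83 − 23.24 = 59.76→60) → #8B113C
82%: (193 − 158.26 = 34.74→35, 23 − 18.86 = 4.14→4, 83 − 68.06 = 14.94→15) → #23040F

#8B113C, #23040F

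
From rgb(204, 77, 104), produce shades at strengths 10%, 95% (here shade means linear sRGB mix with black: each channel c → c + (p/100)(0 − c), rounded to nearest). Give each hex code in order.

#B8455E, #0A0405

10%: (204 − 20.4 = 183.6→184, 77 − 7.7 = 69.3→69, 104 − 10.4 = 93.6→94) → #B8455E
95%: (204 − 193.8 = 10.2→10, 77 − 73.15 = 3.85→4, 104 − 98.8 = 5.2→5) → #0A0405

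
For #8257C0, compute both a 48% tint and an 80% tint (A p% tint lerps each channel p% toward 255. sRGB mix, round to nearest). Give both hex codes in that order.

#BEA8DE, #E6DDF2

#8257C0 is rgb(130, 87, 192).
48% tint:
  R: 130 + 60 = 190 → 190
  G: 87 + 0.48×(255−87) = 87 + 80.64 = 167.64 → 168
  B: 192 + 30.24 = 222.24 → 222
  → #BEA8DE
80% tint:
  R: 130 + 0.8×(255−130) = 130 + 100 = 230 → 230
  G: 87 + 134.4 = 221.4 → 221
  B: 192 + 0.8×(255−192) = 192 + 50.4 = 242.4 → 242
  → #E6DDF2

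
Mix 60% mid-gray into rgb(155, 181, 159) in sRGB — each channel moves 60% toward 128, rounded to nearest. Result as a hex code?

#8B958C

Lerp each channel 60% toward 128:
  R: 155 − 16.2 = 138.8 → 139
  G: 181 + 0.6×(128−181) = 181 − 31.8 = 149.2 → 149
  B: 159 + 0.6×(128−159) = 159 − 18.6 = 140.4 → 140
rgb(139, 149, 140) = #8B958C.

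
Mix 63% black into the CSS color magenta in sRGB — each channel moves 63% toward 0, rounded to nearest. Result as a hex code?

#5e005e

CSS magenta is rgb(255, 0, 255).
A 63% shade moves each channel 63% toward 0:
  R: 255 + 0.63×(0−255) = 255 − 160.65 = 94.35 → 94
  G: 0 + 0.63×(0−0) = 0 + 0 = 0 → 0
  B: 255 + 0.63×(0−255) = 255 − 160.65 = 94.35 → 94
rgb(94, 0, 94) = #5e005e.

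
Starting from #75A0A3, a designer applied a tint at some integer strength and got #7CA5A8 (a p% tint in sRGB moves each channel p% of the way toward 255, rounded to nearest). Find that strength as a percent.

#75A0A3 is rgb(117, 160, 163); #7CA5A8 is rgb(124, 165, 168).
On the R channel (widest range): 124 ≈ 117 + (p/100)(255 − 117), so p ≈ 100×(124 − 117)/(255 − 117) = 700/138 = 5.07.
p = 5 reproduces all three channels after rounding.

5%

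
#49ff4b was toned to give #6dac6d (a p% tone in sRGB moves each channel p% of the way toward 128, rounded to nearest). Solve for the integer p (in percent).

#49ff4b is rgb(73, 255, 75); #6dac6d is rgb(109, 172, 109).
On the G channel (widest range): 172 ≈ 255 + (p/100)(128 − 255), so p ≈ 100×(172 − 255)/(128 − 255) = -8300/-127 = 65.35.
p = 65 reproduces all three channels after rounding.

65%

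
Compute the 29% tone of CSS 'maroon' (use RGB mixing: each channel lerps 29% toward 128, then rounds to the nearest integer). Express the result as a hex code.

#802525

CSS maroon is rgb(128, 0, 0).
A 29% tone moves each channel 29% toward 128:
  R: 128 + 0 = 128 → 128
  G: 0 + 37.12 = 37.12 → 37
  B: 0 + 0.29×(128−0) = 0 + 37.12 = 37.12 → 37
rgb(128, 37, 37) = #802525.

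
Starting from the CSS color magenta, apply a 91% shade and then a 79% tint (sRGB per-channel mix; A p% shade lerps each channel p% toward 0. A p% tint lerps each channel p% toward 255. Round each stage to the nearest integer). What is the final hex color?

CSS magenta is rgb(255, 0, 255).
Per channel, c → c + 0.91(0 − c):
  R: 255 + 0.91×(0−255) = 255 − 232.05 = 22.95 → 23
  G: 0 + 0 = 0 → 0
  B: 255 + 0.91×(0−255) = 255 − 232.05 = 22.95 → 23
After the shade: rgb(23, 0, 23) = #170017.
Lerp each channel 79% toward 255:
  R: 23 + 183.28 = 206.28 → 206
  G: 0 + 0.79×(255−0) = 0 + 201.45 = 201.45 → 201
  B: 23 + 0.79×(255−23) = 23 + 183.28 = 206.28 → 206
rgb(206, 201, 206) = #cec9ce.

#cec9ce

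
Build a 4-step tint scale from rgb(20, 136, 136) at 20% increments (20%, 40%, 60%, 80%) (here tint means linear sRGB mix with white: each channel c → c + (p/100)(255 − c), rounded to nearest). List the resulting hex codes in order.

#43a0a0, #72b8b8, #a1cfcf, #d0e7e7

20%: (20 + 47 = 67→67, 136 + 23.8 = 159.8→160, 136 + 23.8 = 159.8→160) → #43a0a0
40%: (20 + 94 = 114→114, 136 + 47.6 = 183.6→184, 136 + 47.6 = 183.6→184) → #72b8b8
60%: (20 + 141 = 161→161, 136 + 71.4 = 207.4→207, 136 + 71.4 = 207.4→207) → #a1cfcf
80%: (20 + 188 = 208→208, 136 + 95.2 = 231.2→231, 136 + 95.2 = 231.2→231) → #d0e7e7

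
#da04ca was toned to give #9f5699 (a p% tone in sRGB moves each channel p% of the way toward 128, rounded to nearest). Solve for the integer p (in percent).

66%

#da04ca is rgb(218, 4, 202); #9f5699 is rgb(159, 86, 153).
On the G channel (widest range): 86 ≈ 4 + (p/100)(128 − 4), so p ≈ 100×(86 − 4)/(128 − 4) = 8200/124 = 66.13.
p = 66 reproduces all three channels after rounding.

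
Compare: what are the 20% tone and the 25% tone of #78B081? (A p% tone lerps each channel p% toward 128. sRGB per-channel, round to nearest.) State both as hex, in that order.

#78B081 is rgb(120, 176, 129).
20% tone:
  R: 120 + 1.6 = 121.6 → 122
  G: 176 + 0.2×(128−176) = 176 − 9.6 = 166.4 → 166
  B: 129 − 0.2 = 128.8 → 129
  → #7AA681
25% tone:
  R: 120 + 0.25×(128−120) = 120 + 2 = 122 → 122
  G: 176 − 12 = 164 → 164
  B: 129 + 0.25×(128−129) = 129 − 0.25 = 128.75 → 129
  → #7AA481

#7AA681, #7AA481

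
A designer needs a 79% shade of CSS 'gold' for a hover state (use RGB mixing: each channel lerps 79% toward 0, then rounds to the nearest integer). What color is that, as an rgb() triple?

rgb(54, 45, 0)

CSS gold is rgb(255, 215, 0).
Lerp each channel 79% toward 0:
  R: 255 + 0.79×(0−255) = 255 − 201.45 = 53.55 → 54
  G: 215 + 0.79×(0−215) = 215 − 169.85 = 45.15 → 45
  B: 0 + 0 = 0 → 0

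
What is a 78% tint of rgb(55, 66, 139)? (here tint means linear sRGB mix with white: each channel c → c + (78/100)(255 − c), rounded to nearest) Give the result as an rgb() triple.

A 78% tint moves each channel 78% toward 255:
  R: 55 + 0.78×(255−55) = 55 + 156 = 211 → 211
  G: 66 + 0.78×(255−66) = 66 + 147.42 = 213.42 → 213
  B: 139 + 90.48 = 229.48 → 229

rgb(211, 213, 229)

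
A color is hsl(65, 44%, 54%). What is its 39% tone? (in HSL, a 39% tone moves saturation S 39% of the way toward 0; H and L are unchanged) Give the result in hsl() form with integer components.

hsl(65, 27%, 54%)

S moves 39% from 44 toward 0: 44 − 17.16 = 26.84 → 27.
H and L are unchanged.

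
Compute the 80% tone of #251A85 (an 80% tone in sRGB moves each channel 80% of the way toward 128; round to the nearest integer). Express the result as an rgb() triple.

#251A85 is rgb(37, 26, 133).
Per channel, c → c + 0.8(128 − c):
  R: 37 + 0.8×(128−37) = 37 + 72.8 = 109.8 → 110
  G: 26 + 0.8×(128−26) = 26 + 81.6 = 107.6 → 108
  B: 133 − 4 = 129 → 129

rgb(110, 108, 129)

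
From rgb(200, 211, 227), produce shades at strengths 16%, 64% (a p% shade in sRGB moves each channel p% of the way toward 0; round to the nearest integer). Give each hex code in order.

16%: (200 − 32 = 168→168, 211 − 33.76 = 177.24→177, 227 − 36.32 = 190.68→191) → #a8b1bf
64%: (200 − 128 = 72→72, 211 − 135.04 = 75.96→76, 227 − 145.28 = 81.72→82) → #484c52

#a8b1bf, #484c52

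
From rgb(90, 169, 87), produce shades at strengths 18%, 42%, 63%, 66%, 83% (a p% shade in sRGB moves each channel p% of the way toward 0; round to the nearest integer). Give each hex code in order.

18%: (90 − 16.2 = 73.8→74, 169 − 30.42 = 138.58→139, 87 − 15.66 = 71.34→71) → #4a8b47
42%: (90 − 37.8 = 52.2→52, 169 − 70.98 = 98.02→98, 87 − 36.54 = 50.46→50) → #346232
63%: (90 − 56.7 = 33.3→33, 169 − 106.47 = 62.53→63, 87 − 54.81 = 32.19→32) → #213f20
66%: (90 − 59.4 = 30.6→31, 169 − 111.54 = 57.46→57, 87 − 57.42 = 29.58→30) → #1f391e
83%: (90 − 74.7 = 15.3→15, 169 − 140.27 = 28.73→29, 87 − 72.21 = 14.79→15) → #0f1d0f

#4a8b47, #346232, #213f20, #1f391e, #0f1d0f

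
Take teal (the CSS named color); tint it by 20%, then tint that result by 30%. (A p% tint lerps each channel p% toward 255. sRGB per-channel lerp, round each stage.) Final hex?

#70B8B8

CSS teal is rgb(0, 128, 128).
A 20% tint moves each channel 20% toward 255:
  R: 0 + 0.2×(255−0) = 0 + 51 = 51 → 51
  G: 128 + 0.2×(255−128) = 128 + 25.4 = 153.4 → 153
  B: 128 + 0.2×(255−128) = 128 + 25.4 = 153.4 → 153
After the tint: rgb(51, 153, 153) = #339999.
A 30% tint moves each channel 30% toward 255:
  R: 51 + 0.3×(255−51) = 51 + 61.2 = 112.2 → 112
  G: 153 + 30.6 = 183.6 → 184
  B: 153 + 0.3×(255−153) = 153 + 30.6 = 183.6 → 184
rgb(112, 184, 184) = #70B8B8.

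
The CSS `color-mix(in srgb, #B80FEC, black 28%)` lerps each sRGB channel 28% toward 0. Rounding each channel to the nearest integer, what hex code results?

#840BAA

#B80FEC is rgb(184, 15, 236).
A 28% shade moves each channel 28% toward 0:
  R: 184 − 51.52 = 132.48 → 132
  G: 15 + 0.28×(0−15) = 15 − 4.2 = 10.8 → 11
  B: 236 + 0.28×(0−236) = 236 − 66.08 = 169.92 → 170
rgb(132, 11, 170) = #840BAA.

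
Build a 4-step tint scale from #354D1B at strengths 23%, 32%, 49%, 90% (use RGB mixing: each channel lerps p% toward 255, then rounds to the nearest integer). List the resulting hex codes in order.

#63764F, #768664, #98A48B, #EBEDE8

#354D1B is rgb(53, 77, 27).
23%: (53 + 46.46 = 99.46→99, 77 + 40.94 = 117.94→118, 27 + 52.44 = 79.44→79) → #63764F
32%: (53 + 64.64 = 117.64→118, 77 + 56.96 = 133.96→134, 27 + 72.96 = 99.96→100) → #768664
49%: (53 + 98.98 = 151.98→152, 77 + 87.22 = 164.22→164, 27 + 111.72 = 138.72→139) → #98A48B
90%: (53 + 181.8 = 234.8→235, 77 + 160.2 = 237.2→237, 27 + 205.2 = 232.2→232) → #EBEDE8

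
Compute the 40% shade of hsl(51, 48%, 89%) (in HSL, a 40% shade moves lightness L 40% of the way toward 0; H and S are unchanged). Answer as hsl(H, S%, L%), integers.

L moves 40% from 89 toward 0: 89 − 35.6 = 53.4 → 53.
H and S are unchanged.

hsl(51, 48%, 53%)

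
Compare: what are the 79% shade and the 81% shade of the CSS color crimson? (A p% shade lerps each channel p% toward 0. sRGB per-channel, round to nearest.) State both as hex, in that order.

CSS crimson is rgb(220, 20, 60).
79% shade:
  R: 220 + 0.79×(0−220) = 220 − 173.8 = 46.2 → 46
  G: 20 − 15.8 = 4.2 → 4
  B: 60 − 47.4 = 12.6 → 13
  → #2E040D
81% shade:
  R: 220 + 0.81×(0−220) = 220 − 178.2 = 41.8 → 42
  G: 20 + 0.81×(0−20) = 20 − 16.2 = 3.8 → 4
  B: 60 + 0.81×(0−60) = 60 − 48.6 = 11.4 → 11
  → #2A040B

#2E040D, #2A040B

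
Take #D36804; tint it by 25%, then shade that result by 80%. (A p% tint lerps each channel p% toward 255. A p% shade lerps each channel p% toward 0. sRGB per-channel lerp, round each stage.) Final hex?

#2C1C0D

#D36804 is rgb(211, 104, 4).
Per channel, c → c + 0.25(255 − c):
  R: 211 + 11 = 222 → 222
  G: 104 + 0.25×(255−104) = 104 + 37.75 = 141.75 → 142
  B: 4 + 62.75 = 66.75 → 67
After the tint: rgb(222, 142, 67) = #DE8E43.
An 80% shade moves each channel 80% toward 0:
  R: 222 + 0.8×(0−222) = 222 − 177.6 = 44.4 → 44
  G: 142 + 0.8×(0−142) = 142 − 113.6 = 28.4 → 28
  B: 67 + 0.8×(0−67) = 67 − 53.6 = 13.4 → 13
rgb(44, 28, 13) = #2C1C0D.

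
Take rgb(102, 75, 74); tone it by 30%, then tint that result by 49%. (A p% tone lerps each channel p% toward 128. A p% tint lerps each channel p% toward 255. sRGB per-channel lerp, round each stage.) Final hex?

#b5abab

Lerp each channel 30% toward 128:
  R: 102 + 7.8 = 109.8 → 110
  G: 75 + 15.9 = 90.9 → 91
  B: 74 + 0.3×(128−74) = 74 + 16.2 = 90.2 → 90
After the tone: rgb(110, 91, 90) = #6e5b5a.
Per channel, c → c + 0.49(255 − c):
  R: 110 + 0.49×(255−110) = 110 + 71.05 = 181.05 → 181
  G: 91 + 0.49×(255−91) = 91 + 80.36 = 171.36 → 171
  B: 90 + 80.85 = 170.85 → 171
rgb(181, 171, 171) = #b5abab.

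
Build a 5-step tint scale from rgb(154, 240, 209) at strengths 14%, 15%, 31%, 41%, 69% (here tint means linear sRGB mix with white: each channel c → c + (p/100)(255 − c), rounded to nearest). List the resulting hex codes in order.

14%: (154 + 14.14 = 168.14→168, 240 + 2.1 = 242.1→242, 209 + 6.44 = 215.44→215) → #A8F2D7
15%: (154 + 15.15 = 169.15→169, 240 + 2.25 = 242.25→242, 209 + 6.9 = 215.9→216) → #A9F2D8
31%: (154 + 31.31 = 185.31→185, 240 + 4.65 = 244.65→245, 209 + 14.26 = 223.26→223) → #B9F5DF
41%: (154 + 41.41 = 195.41→195, 240 + 6.15 = 246.15→246, 209 + 18.86 = 227.86→228) → #C3F6E4
69%: (154 + 69.69 = 223.69→224, 240 + 10.35 = 250.35→250, 209 + 31.74 = 240.74→241) → #E0FAF1

#A8F2D7, #A9F2D8, #B9F5DF, #C3F6E4, #E0FAF1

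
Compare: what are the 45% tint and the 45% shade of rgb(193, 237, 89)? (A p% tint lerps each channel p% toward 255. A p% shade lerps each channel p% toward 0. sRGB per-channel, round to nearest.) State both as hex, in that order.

#DDF5A4, #6A8231

45% tint:
  R: 193 + 0.45×(255−193) = 193 + 27.9 = 220.9 → 221
  G: 237 + 0.45×(255−237) = 237 + 8.1 = 245.1 → 245
  B: 89 + 0.45×(255−89) = 89 + 74.7 = 163.7 → 164
  → #DDF5A4
45% shade:
  R: 193 − 86.85 = 106.15 → 106
  G: 237 − 106.65 = 130.35 → 130
  B: 89 + 0.45×(0−89) = 89 − 40.05 = 48.95 → 49
  → #6A8231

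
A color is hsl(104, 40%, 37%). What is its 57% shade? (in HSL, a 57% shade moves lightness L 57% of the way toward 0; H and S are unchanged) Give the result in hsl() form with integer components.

hsl(104, 40%, 16%)

L moves 57% from 37 toward 0: 37 − 21.09 = 15.91 → 16.
H and S are unchanged.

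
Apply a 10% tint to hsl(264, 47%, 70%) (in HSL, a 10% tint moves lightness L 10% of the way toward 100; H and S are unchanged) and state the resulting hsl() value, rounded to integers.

hsl(264, 47%, 73%)

L moves 10% from 70 toward 100: 70 + 3 = 73 → 73.
H and S are unchanged.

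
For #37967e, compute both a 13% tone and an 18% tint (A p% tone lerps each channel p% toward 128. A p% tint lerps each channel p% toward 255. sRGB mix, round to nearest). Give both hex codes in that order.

#40937e, #5ba995

#37967e is rgb(55, 150, 126).
13% tone:
  R: 55 + 0.13×(128−55) = 55 + 9.49 = 64.49 → 64
  G: 150 + 0.13×(128−150) = 150 − 2.86 = 147.14 → 147
  B: 126 + 0.26 = 126.26 → 126
  → #40937e
18% tint:
  R: 55 + 36 = 91 → 91
  G: 150 + 0.18×(255−150) = 150 + 18.9 = 168.9 → 169
  B: 126 + 23.22 = 149.22 → 149
  → #5ba995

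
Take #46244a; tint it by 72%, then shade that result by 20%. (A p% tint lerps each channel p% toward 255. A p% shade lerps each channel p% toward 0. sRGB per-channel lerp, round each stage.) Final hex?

#a29ba3

#46244a is rgb(70, 36, 74).
Lerp each channel 72% toward 255:
  R: 70 + 0.72×(255−70) = 70 + 133.2 = 203.2 → 203
  G: 36 + 157.68 = 193.68 → 194
  B: 74 + 130.32 = 204.32 → 204
After the tint: rgb(203, 194, 204) = #cbc2cc.
A 20% shade moves each channel 20% toward 0:
  R: 203 + 0.2×(0−203) = 203 − 40.6 = 162.4 → 162
  G: 194 + 0.2×(0−194) = 194 − 38.8 = 155.2 → 155
  B: 204 + 0.2×(0−204) = 204 − 40.8 = 163.2 → 163
rgb(162, 155, 163) = #a29ba3.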